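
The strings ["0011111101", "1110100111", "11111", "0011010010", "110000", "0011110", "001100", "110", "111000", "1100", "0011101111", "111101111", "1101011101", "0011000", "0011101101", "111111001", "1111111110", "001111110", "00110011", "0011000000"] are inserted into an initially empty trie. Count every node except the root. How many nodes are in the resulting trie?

Trace insertions, counting only characters that open a new branch:
  "0011111101" → 10 new (0, 0, 1, 1, 1, 1, 1, 1, 0, 1)
  "1110100111" → 10 new (1, 1, 1, 0, 1, 0, 0, 1, 1, 1)
  "11111" → prefix "111" already present; 2 new (1, 1)
  "0011010010" → prefix "0011" already present; 6 new (0, 1, 0, 0, 1, 0)
  "110000" → prefix "11" already present; 4 new (0, 0, 0, 0)
  "0011110" → prefix "001111" already present; 1 new (0)
  "001100" → prefix "00110" already present; 1 new (0)
  "110" → prefix "110" already present; 0 new (none)
  "111000" → prefix "1110" already present; 2 new (0, 0)
  "1100" → prefix "1100" already present; 0 new (none)
  "0011101111" → prefix "00111" already present; 5 new (0, 1, 1, 1, 1)
  "111101111" → prefix "1111" already present; 5 new (0, 1, 1, 1, 1)
  "1101011101" → prefix "110" already present; 7 new (1, 0, 1, 1, 1, 0, 1)
  "0011000" → prefix "001100" already present; 1 new (0)
  "0011101101" → prefix "00111011" already present; 2 new (0, 1)
  "111111001" → prefix "11111" already present; 4 new (1, 0, 0, 1)
  "1111111110" → prefix "111111" already present; 4 new (1, 1, 1, 0)
  "001111110" → prefix "001111110" already present; 0 new (none)
  "00110011" → prefix "001100" already present; 2 new (1, 1)
  "0011000000" → prefix "0011000" already present; 3 new (0, 0, 0)
Total nodes = 10 + 10 + 2 + 6 + 4 + 1 + 1 + 0 + 2 + 0 + 5 + 5 + 7 + 1 + 2 + 4 + 4 + 0 + 2 + 3 = 69

69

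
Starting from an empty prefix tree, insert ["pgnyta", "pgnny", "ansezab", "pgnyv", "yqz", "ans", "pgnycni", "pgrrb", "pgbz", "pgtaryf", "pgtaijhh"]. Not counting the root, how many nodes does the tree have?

Trace insertions, counting only characters that open a new branch:
  "pgnyta" → 6 new (p, g, n, y, t, a)
  "pgnny" → prefix "pgn" already present; 2 new (n, y)
  "ansezab" → 7 new (a, n, s, e, z, a, b)
  "pgnyv" → prefix "pgny" already present; 1 new (v)
  "yqz" → 3 new (y, q, z)
  "ans" → prefix "ans" already present; 0 new (none)
  "pgnycni" → prefix "pgny" already present; 3 new (c, n, i)
  "pgrrb" → prefix "pg" already present; 3 new (r, r, b)
  "pgbz" → prefix "pg" already present; 2 new (b, z)
  "pgtaryf" → prefix "pg" already present; 5 new (t, a, r, y, f)
  "pgtaijhh" → prefix "pgta" already present; 4 new (i, j, h, h)
Total nodes = 6 + 2 + 7 + 1 + 3 + 0 + 3 + 3 + 2 + 5 + 4 = 36

36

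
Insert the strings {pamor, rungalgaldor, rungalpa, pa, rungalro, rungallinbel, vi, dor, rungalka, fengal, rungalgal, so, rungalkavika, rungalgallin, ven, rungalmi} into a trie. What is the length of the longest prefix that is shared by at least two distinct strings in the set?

The deepest shared node is where two words last agree before diverging.
e.g. "rungalgal" and "rungalgaldor" share the prefix "rungalgal" of length 9; no pair shares a longer one.
Longest shared-prefix length: 9

9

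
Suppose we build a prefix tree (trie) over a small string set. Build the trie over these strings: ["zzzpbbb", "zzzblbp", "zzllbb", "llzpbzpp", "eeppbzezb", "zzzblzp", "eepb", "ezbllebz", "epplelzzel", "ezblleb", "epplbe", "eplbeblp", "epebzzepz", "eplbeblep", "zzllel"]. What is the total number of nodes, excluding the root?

70

Insert word by word; a character creates a node only if that edge doesn't already exist:
  "zzzpbbb" → 7 new (z, z, z, p, b, b, b)
  "zzzblbp" → prefix "zzz" already present; 4 new (b, l, b, p)
  "zzllbb" → prefix "zz" already present; 4 new (l, l, b, b)
  "llzpbzpp" → 8 new (l, l, z, p, b, z, p, p)
  "eeppbzezb" → 9 new (e, e, p, p, b, z, e, z, b)
  "zzzblzp" → prefix "zzzbl" already present; 2 new (z, p)
  "eepb" → prefix "eep" already present; 1 new (b)
  "ezbllebz" → prefix "e" already present; 7 new (z, b, l, l, e, b, z)
  "epplelzzel" → prefix "e" already present; 9 new (p, p, l, e, l, z, z, e, l)
  "ezblleb" → prefix "ezblleb" already present; 0 new (none)
  "epplbe" → prefix "eppl" already present; 2 new (b, e)
  "eplbeblp" → prefix "ep" already present; 6 new (l, b, e, b, l, p)
  "epebzzepz" → prefix "ep" already present; 7 new (e, b, z, z, e, p, z)
  "eplbeblep" → prefix "eplbebl" already present; 2 new (e, p)
  "zzllel" → prefix "zzll" already present; 2 new (e, l)
Total nodes = 7 + 4 + 4 + 8 + 9 + 2 + 1 + 7 + 9 + 0 + 2 + 6 + 7 + 2 + 2 = 70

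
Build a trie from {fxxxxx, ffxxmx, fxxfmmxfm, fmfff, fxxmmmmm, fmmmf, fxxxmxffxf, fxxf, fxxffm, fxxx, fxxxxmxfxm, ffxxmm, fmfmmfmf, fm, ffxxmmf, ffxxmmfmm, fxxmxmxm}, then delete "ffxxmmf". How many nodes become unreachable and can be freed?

After clearing the end-marker at "ffxxmmf", prune upward until reaching a node still needed by another word.
Every node on "ffxxmmf" is still needed (e.g. by "ffxxmmfmm"), so nothing is freed.
Nodes removed: 0

0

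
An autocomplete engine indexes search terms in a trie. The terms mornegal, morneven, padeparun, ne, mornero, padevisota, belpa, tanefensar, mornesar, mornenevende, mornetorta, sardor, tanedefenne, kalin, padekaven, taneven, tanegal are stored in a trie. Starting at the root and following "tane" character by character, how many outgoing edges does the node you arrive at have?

4

The children of the "tane" node are the distinct next characters among strings starting with "tane".
Characters that immediately follow "tane" among the stored strings: {d, f, g, v}.
That node has 4 child edges.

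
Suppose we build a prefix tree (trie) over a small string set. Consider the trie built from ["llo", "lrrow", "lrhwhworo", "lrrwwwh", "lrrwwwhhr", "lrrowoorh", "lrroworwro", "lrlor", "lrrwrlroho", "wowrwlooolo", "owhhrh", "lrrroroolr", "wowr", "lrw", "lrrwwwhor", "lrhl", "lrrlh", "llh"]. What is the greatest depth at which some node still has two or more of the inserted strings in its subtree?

7

The deepest shared node is where two words last agree before diverging.
e.g. "lrrwwwh" and "lrrwwwhhr" share the prefix "lrrwwwh" of length 7; no pair shares a longer one.
Longest shared-prefix length: 7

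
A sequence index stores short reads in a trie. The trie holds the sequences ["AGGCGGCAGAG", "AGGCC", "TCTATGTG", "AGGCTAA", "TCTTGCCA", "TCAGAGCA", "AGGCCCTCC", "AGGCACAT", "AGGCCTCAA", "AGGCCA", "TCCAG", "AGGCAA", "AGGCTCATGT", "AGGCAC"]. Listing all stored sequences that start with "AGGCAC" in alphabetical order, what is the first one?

Words with prefix "AGGCAC", in lexicographic order: "AGGCAC", "AGGCACAT"
The 1st is AGGCAC.

AGGCAC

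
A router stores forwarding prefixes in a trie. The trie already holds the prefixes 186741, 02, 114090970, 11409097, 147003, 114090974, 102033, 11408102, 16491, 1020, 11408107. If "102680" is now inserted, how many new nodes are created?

3

Walking "102680" from the root, the first 3 characters ("102") follow existing edges; "6" is the first miss.
Each of the 3 remaining characters creates one node.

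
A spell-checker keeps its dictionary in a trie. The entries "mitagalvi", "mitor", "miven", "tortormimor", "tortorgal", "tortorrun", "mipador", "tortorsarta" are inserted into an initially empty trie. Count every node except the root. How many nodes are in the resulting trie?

41

Insert word by word; a character creates a node only if that edge doesn't already exist:
  "mitagalvi" → 9 new (m, i, t, a, g, a, l, v, i)
  "mitor" → prefix "mit" already present; 2 new (o, r)
  "miven" → prefix "mi" already present; 3 new (v, e, n)
  "tortormimor" → 11 new (t, o, r, t, o, r, m, i, m, o, r)
  "tortorgal" → prefix "tortor" already present; 3 new (g, a, l)
  "tortorrun" → prefix "tortor" already present; 3 new (r, u, n)
  "mipador" → prefix "mi" already present; 5 new (p, a, d, o, r)
  "tortorsarta" → prefix "tortor" already present; 5 new (s, a, r, t, a)
Total nodes = 9 + 2 + 3 + 11 + 3 + 3 + 5 + 5 = 41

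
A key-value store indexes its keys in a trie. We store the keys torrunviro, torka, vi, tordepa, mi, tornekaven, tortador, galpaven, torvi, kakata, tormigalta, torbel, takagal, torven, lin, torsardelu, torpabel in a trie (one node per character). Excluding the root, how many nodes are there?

81

Trace insertions, counting only characters that open a new branch:
  "torrunviro" → 10 new (t, o, r, r, u, n, v, i, r, o)
  "torka" → prefix "tor" already present; 2 new (k, a)
  "vi" → 2 new (v, i)
  "tordepa" → prefix "tor" already present; 4 new (d, e, p, a)
  "mi" → 2 new (m, i)
  "tornekaven" → prefix "tor" already present; 7 new (n, e, k, a, v, e, n)
  "tortador" → prefix "tor" already present; 5 new (t, a, d, o, r)
  "galpaven" → 8 new (g, a, l, p, a, v, e, n)
  "torvi" → prefix "tor" already present; 2 new (v, i)
  "kakata" → 6 new (k, a, k, a, t, a)
  "tormigalta" → prefix "tor" already present; 7 new (m, i, g, a, l, t, a)
  "torbel" → prefix "tor" already present; 3 new (b, e, l)
  "takagal" → prefix "t" already present; 6 new (a, k, a, g, a, l)
  "torven" → prefix "torv" already present; 2 new (e, n)
  "lin" → 3 new (l, i, n)
  "torsardelu" → prefix "tor" already present; 7 new (s, a, r, d, e, l, u)
  "torpabel" → prefix "tor" already present; 5 new (p, a, b, e, l)
Total nodes = 10 + 2 + 2 + 4 + 2 + 7 + 5 + 8 + 2 + 6 + 7 + 3 + 6 + 2 + 3 + 7 + 5 = 81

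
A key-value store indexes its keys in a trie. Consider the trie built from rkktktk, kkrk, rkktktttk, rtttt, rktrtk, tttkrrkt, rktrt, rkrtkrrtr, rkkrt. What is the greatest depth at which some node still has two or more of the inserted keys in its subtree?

6

Equivalently: take the maximum, over all pairs, of their longest common prefix length.
e.g. "rkktktk" and "rkktktttk" share the prefix "rkktkt" of length 6; no pair shares a longer one.
Longest shared-prefix length: 6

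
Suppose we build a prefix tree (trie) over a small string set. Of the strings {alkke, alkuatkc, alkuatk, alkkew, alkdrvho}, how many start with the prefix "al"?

Traverse to the node for "al", then collect every word in that subtree.
Matches: "alkdrvho", "alkke", "alkkew", "alkuatk", "alkuatkc"
Count: 5

5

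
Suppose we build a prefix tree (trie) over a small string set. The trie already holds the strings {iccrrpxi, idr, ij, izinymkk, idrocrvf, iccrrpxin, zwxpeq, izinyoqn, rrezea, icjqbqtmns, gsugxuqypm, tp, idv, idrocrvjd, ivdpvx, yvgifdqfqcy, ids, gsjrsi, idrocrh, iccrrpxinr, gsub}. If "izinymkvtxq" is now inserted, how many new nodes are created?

4

"izinymk" is already a path in the trie; the remaining "vtxq" must be added.
New nodes needed: |"izinymkvtxq"| − 7 = 11 − 7 = 4.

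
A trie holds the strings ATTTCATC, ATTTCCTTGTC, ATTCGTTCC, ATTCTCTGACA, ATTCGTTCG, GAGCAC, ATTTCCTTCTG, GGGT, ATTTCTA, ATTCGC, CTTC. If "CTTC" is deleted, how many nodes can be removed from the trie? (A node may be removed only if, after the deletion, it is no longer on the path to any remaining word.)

After clearing the end-marker at "CTTC", prune upward until reaching a node still needed by another word.
No other word shares any prefix with "CTTC", so all 4 of its nodes go.
Nodes removed: 4

4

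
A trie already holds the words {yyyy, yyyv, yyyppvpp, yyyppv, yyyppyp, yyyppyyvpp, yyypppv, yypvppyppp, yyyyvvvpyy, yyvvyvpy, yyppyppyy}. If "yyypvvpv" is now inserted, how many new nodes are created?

4

Walking "yyypvvpv" from the root, the first 4 characters ("yyyp") follow existing edges; "v" is the first miss.
Each of the 4 remaining characters creates one node.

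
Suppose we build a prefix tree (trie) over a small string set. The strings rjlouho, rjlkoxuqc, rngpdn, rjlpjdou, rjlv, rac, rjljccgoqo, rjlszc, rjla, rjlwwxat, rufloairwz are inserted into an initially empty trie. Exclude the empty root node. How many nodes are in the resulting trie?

51

Count nodes per top-level branch (shared prefixes stored once):
  'r'-branch (rac, rjla, rjljccgoqo, rjlkoxuqc, rjlouho, rjlpjdou, rjlszc, rjlv, rjlwwxat, rngpdn, rufloairwz): 51 nodes
Sum: 51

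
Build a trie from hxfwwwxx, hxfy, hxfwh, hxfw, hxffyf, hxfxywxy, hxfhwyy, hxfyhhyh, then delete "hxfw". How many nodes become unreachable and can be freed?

0

Walk "hxfw" from the leaf back toward the root, removing each node that no remaining word uses.
Every node on "hxfw" is still needed (e.g. by "hxfwwwxx"), so nothing is freed.
Nodes removed: 0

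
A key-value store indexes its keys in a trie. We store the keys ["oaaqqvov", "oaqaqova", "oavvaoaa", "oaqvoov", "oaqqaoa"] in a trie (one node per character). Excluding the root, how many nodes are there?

Insert word by word; a character creates a node only if that edge doesn't already exist:
  "oaaqqvov" → 8 new (o, a, a, q, q, v, o, v)
  "oaqaqova" → prefix "oa" already present; 6 new (q, a, q, o, v, a)
  "oavvaoaa" → prefix "oa" already present; 6 new (v, v, a, o, a, a)
  "oaqvoov" → prefix "oaq" already present; 4 new (v, o, o, v)
  "oaqqaoa" → prefix "oaq" already present; 4 new (q, a, o, a)
Total nodes = 8 + 6 + 6 + 4 + 4 = 28

28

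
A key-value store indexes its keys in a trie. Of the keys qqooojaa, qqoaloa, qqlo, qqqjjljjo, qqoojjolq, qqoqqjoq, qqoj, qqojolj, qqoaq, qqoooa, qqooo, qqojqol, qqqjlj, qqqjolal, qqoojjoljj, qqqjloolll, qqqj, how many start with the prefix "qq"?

Traverse to the node for "qq", then collect every word in that subtree.
Matches: "qqlo", "qqoaloa", "qqoaq", "qqoj", "qqojolj", "qqojqol", "qqoojjoljj", "qqoojjolq", "qqooo", "qqoooa", "qqooojaa", "qqoqqjoq", "qqqj", "qqqjjljjo", "qqqjlj", "qqqjloolll", "qqqjolal"
Count: 17

17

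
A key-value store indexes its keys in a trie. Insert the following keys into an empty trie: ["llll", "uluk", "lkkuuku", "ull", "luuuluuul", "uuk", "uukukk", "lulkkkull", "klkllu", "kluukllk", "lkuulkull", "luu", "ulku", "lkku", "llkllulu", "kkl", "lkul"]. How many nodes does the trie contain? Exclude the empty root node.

Trace insertions, counting only characters that open a new branch:
  "llll" → 4 new (l, l, l, l)
  "uluk" → 4 new (u, l, u, k)
  "lkkuuku" → prefix "l" already present; 6 new (k, k, u, u, k, u)
  "ull" → prefix "ul" already present; 1 new (l)
  "luuuluuul" → prefix "l" already present; 8 new (u, u, u, l, u, u, u, l)
  "uuk" → prefix "u" already present; 2 new (u, k)
  "uukukk" → prefix "uuk" already present; 3 new (u, k, k)
  "lulkkkull" → prefix "lu" already present; 7 new (l, k, k, k, u, l, l)
  "klkllu" → 6 new (k, l, k, l, l, u)
  "kluukllk" → prefix "kl" already present; 6 new (u, u, k, l, l, k)
  "lkuulkull" → prefix "lk" already present; 7 new (u, u, l, k, u, l, l)
  "luu" → prefix "luu" already present; 0 new (none)
  "ulku" → prefix "ul" already present; 2 new (k, u)
  "lkku" → prefix "lkku" already present; 0 new (none)
  "llkllulu" → prefix "ll" already present; 6 new (k, l, l, u, l, u)
  "kkl" → prefix "k" already present; 2 new (k, l)
  "lkul" → prefix "lku" already present; 1 new (l)
Total nodes = 4 + 4 + 6 + 1 + 8 + 2 + 3 + 7 + 6 + 6 + 7 + 0 + 2 + 0 + 6 + 2 + 1 = 65

65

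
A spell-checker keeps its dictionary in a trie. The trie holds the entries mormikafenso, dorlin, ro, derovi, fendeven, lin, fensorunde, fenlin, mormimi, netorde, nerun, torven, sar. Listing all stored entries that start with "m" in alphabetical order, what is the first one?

Words with prefix "m", in lexicographic order: "mormikafenso", "mormimi"
Position 1: mormikafenso

mormikafenso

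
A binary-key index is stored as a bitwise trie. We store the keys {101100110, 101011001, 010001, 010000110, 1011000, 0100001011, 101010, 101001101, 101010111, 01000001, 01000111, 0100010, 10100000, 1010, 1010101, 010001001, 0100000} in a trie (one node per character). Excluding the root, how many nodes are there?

48

Count nodes per top-level branch (shared prefixes stored once):
  '0'-branch (0100000, 01000001, 0100001011, 010000110, 010001, 0100010, 010001001, 01000111): 20 nodes
  '1'-branch (1010, 10100000, 101001101, 101010, 1010101, 101010111, 101011001, 1011000, 101100110): 28 nodes
Sum: 48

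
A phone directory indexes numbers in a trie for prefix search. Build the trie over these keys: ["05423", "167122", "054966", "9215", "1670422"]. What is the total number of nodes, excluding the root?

Count nodes per top-level branch (shared prefixes stored once):
  '0'-branch (05423, 054966): 8 nodes
  '1'-branch (1670422, 167122): 10 nodes
  '9'-branch (9215): 4 nodes
Sum: 22

22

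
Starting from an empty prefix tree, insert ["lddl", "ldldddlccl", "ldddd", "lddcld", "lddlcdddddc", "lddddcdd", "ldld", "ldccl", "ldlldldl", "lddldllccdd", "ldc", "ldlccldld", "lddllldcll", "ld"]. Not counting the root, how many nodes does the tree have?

54

Count nodes per top-level branch (shared prefixes stored once):
  'l'-branch (ld, ldc, ldccl, lddcld, ldddd, lddddcdd, lddl, lddlcdddddc, lddldllccdd, lddllldcll, ldlccldld, ldld, ldldddlccl, ldlldldl): 54 nodes
Sum: 54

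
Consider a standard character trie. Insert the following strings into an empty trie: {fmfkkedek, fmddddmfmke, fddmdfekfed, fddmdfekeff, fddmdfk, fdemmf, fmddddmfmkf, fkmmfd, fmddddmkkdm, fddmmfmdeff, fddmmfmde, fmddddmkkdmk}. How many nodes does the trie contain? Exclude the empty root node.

54

Trace insertions, counting only characters that open a new branch:
  "fmfkkedek" → 9 new (f, m, f, k, k, e, d, e, k)
  "fmddddmfmke" → prefix "fm" already present; 9 new (d, d, d, d, m, f, m, k, e)
  "fddmdfekfed" → prefix "f" already present; 10 new (d, d, m, d, f, e, k, f, e, d)
  "fddmdfekeff" → prefix "fddmdfek" already present; 3 new (e, f, f)
  "fddmdfk" → prefix "fddmdf" already present; 1 new (k)
  "fdemmf" → prefix "fd" already present; 4 new (e, m, m, f)
  "fmddddmfmkf" → prefix "fmddddmfmk" already present; 1 new (f)
  "fkmmfd" → prefix "f" already present; 5 new (k, m, m, f, d)
  "fmddddmkkdm" → prefix "fmddddm" already present; 4 new (k, k, d, m)
  "fddmmfmdeff" → prefix "fddm" already present; 7 new (m, f, m, d, e, f, f)
  "fddmmfmde" → prefix "fddmmfmde" already present; 0 new (none)
  "fmddddmkkdmk" → prefix "fmddddmkkdm" already present; 1 new (k)
Total nodes = 9 + 9 + 10 + 3 + 1 + 4 + 1 + 5 + 4 + 7 + 0 + 1 = 54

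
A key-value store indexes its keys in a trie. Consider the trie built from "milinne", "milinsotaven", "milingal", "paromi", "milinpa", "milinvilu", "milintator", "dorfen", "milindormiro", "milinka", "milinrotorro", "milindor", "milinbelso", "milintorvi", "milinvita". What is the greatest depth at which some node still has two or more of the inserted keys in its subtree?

8

Look for the deepest trie node that still has at least two words in its subtree.
"milindor" and "milindormiro" agree on "milindor" (8 characters) before diverging; nothing deeper is shared.
Longest shared-prefix length: 8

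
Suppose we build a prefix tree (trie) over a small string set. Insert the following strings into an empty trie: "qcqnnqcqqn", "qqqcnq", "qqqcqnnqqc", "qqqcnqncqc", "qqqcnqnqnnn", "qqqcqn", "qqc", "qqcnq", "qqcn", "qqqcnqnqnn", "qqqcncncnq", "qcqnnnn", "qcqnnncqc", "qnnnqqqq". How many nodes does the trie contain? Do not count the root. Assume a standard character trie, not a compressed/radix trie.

Count nodes per top-level branch (shared prefixes stored once):
  'q'-branch (qcqnnncqc, qcqnnnn, qcqnnqcqqn, qnnnqqqq, qqc, qqcn, qqcnq, qqqcncncnq, qqqcnq, qqqcnqncqc, qqqcnqnqnn, qqqcnqnqnnn, qqqcqn, qqqcqnnqqc): 49 nodes
Sum: 49

49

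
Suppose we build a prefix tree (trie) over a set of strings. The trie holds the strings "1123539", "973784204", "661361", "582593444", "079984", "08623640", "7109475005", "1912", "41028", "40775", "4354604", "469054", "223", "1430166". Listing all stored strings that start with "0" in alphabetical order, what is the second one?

08623640

Words with prefix "0", in lexicographic order: "079984", "08623640"
The 2nd is 08623640.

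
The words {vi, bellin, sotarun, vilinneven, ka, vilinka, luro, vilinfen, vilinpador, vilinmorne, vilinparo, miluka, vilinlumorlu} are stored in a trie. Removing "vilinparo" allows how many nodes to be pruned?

After clearing the end-marker at "vilinparo", prune upward until reaching a node still needed by another word.
The suffix "ro" (2 nodes) is used only by "vilinparo"; the node for "vilinpa" still has the child "d", so pruning stops there.
Nodes removed: 2

2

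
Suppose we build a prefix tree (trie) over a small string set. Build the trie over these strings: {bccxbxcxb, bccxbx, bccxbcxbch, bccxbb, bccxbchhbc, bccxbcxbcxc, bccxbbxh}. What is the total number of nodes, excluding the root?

23

Trace insertions, counting only characters that open a new branch:
  "bccxbxcxb" → 9 new (b, c, c, x, b, x, c, x, b)
  "bccxbx" → prefix "bccxbx" already present; 0 new (none)
  "bccxbcxbch" → prefix "bccxb" already present; 5 new (c, x, b, c, h)
  "bccxbb" → prefix "bccxb" already present; 1 new (b)
  "bccxbchhbc" → prefix "bccxbc" already present; 4 new (h, h, b, c)
  "bccxbcxbcxc" → prefix "bccxbcxbc" already present; 2 new (x, c)
  "bccxbbxh" → prefix "bccxbb" already present; 2 new (x, h)
Total nodes = 9 + 0 + 5 + 1 + 4 + 2 + 2 = 23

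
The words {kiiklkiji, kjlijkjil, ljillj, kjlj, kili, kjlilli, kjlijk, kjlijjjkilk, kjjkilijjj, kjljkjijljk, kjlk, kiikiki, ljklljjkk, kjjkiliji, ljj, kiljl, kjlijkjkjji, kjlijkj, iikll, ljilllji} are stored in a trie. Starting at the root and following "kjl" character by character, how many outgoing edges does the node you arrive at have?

3

Walk "kjl" from the root, arriving at one node.
Characters that immediately follow "kjl" among the stored strings: {i, j, k}.
That node has 3 child edges.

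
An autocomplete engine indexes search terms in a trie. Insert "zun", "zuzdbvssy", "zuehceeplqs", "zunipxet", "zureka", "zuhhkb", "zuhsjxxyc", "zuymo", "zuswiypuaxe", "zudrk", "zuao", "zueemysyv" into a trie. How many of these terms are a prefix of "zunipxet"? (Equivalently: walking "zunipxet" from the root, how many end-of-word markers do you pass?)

2

Traverse "zunipxet" character by character; count nodes along the way that are marked as word ends.
Prefixes of the query that are stored words: "zun", "zunipxet"
Count: 2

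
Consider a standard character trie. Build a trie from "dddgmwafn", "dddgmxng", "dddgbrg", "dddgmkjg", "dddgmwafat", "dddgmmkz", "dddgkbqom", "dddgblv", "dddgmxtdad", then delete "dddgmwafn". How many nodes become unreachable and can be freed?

1

A node on "dddgmwafn"'s path can go only if nothing else ends at it or branches off below it.
The suffix "n" (1 node) is used only by "dddgmwafn"; the node for "dddgmwaf" still has the child "a", so pruning stops there.
Nodes removed: 1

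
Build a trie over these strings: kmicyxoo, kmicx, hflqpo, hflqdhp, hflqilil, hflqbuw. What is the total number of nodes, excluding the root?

Count nodes per top-level branch (shared prefixes stored once):
  'h'-branch (hflqbuw, hflqdhp, hflqilil, hflqpo): 16 nodes
  'k'-branch (kmicx, kmicyxoo): 9 nodes
Sum: 25

25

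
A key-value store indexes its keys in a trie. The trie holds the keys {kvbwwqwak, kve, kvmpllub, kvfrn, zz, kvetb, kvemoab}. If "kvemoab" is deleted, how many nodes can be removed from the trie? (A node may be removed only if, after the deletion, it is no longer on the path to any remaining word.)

4

Walk "kvemoab" from the leaf back toward the root, removing each node that no remaining word uses.
The suffix "moab" (4 nodes) is used only by "kvemoab"; the node for "kve" still has the child "t", so pruning stops there.
Nodes removed: 4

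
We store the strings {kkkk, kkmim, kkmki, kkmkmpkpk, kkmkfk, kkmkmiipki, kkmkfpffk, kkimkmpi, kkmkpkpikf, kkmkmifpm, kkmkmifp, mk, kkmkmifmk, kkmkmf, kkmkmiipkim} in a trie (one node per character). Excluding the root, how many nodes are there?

Insert word by word; a character creates a node only if that edge doesn't already exist:
  "kkkk" → 4 new (k, k, k, k)
  "kkmim" → prefix "kk" already present; 3 new (m, i, m)
  "kkmki" → prefix "kkm" already present; 2 new (k, i)
  "kkmkmpkpk" → prefix "kkmk" already present; 5 new (m, p, k, p, k)
  "kkmkfk" → prefix "kkmk" already present; 2 new (f, k)
  "kkmkmiipki" → prefix "kkmkm" already present; 5 new (i, i, p, k, i)
  "kkmkfpffk" → prefix "kkmkf" already present; 4 new (p, f, f, k)
  "kkimkmpi" → prefix "kk" already present; 6 new (i, m, k, m, p, i)
  "kkmkpkpikf" → prefix "kkmk" already present; 6 new (p, k, p, i, k, f)
  "kkmkmifpm" → prefix "kkmkmi" already present; 3 new (f, p, m)
  "kkmkmifp" → prefix "kkmkmifp" already present; 0 new (none)
  "mk" → 2 new (m, k)
  "kkmkmifmk" → prefix "kkmkmif" already present; 2 new (m, k)
  "kkmkmf" → prefix "kkmkm" already present; 1 new (f)
  "kkmkmiipkim" → prefix "kkmkmiipki" already present; 1 new (m)
Total nodes = 4 + 3 + 2 + 5 + 2 + 5 + 4 + 6 + 6 + 3 + 0 + 2 + 2 + 1 + 1 = 46

46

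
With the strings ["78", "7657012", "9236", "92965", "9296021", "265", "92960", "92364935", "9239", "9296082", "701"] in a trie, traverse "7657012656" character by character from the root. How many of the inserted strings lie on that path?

1

Walk "7657012656" from the root; an end-of-word marker is hit whenever a stored word is a prefix of "7657012656".
Prefixes of the query that are stored words: "7657012"
Count: 1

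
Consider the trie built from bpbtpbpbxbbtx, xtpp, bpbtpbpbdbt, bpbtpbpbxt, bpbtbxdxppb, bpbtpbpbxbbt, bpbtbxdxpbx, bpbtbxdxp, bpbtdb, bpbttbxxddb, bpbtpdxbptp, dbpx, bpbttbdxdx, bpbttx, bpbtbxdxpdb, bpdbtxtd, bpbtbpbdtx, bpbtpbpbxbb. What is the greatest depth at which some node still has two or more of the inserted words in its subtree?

The deepest shared node is where two words last agree before diverging.
"bpbtpbpbxbbt" and "bpbtpbpbxbbtx" agree on "bpbtpbpbxbbt" (12 characters) before diverging; nothing deeper is shared.
Longest shared-prefix length: 12

12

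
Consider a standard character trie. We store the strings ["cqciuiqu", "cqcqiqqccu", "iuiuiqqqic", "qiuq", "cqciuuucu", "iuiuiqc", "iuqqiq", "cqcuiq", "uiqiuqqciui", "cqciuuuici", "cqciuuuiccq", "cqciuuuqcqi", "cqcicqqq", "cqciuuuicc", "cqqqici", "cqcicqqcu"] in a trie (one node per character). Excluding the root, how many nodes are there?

72

Trace insertions, counting only characters that open a new branch:
  "cqciuiqu" → 8 new (c, q, c, i, u, i, q, u)
  "cqcqiqqccu" → prefix "cqc" already present; 7 new (q, i, q, q, c, c, u)
  "iuiuiqqqic" → 10 new (i, u, i, u, i, q, q, q, i, c)
  "qiuq" → 4 new (q, i, u, q)
  "cqciuuucu" → prefix "cqciu" already present; 4 new (u, u, c, u)
  "iuiuiqc" → prefix "iuiuiq" already present; 1 new (c)
  "iuqqiq" → prefix "iu" already present; 4 new (q, q, i, q)
  "cqcuiq" → prefix "cqc" already present; 3 new (u, i, q)
  "uiqiuqqciui" → 11 new (u, i, q, i, u, q, q, c, i, u, i)
  "cqciuuuici" → prefix "cqciuuu" already present; 3 new (i, c, i)
  "cqciuuuiccq" → prefix "cqciuuuic" already present; 2 new (c, q)
  "cqciuuuqcqi" → prefix "cqciuuu" already present; 4 new (q, c, q, i)
  "cqcicqqq" → prefix "cqci" already present; 4 new (c, q, q, q)
  "cqciuuuicc" → prefix "cqciuuuicc" already present; 0 new (none)
  "cqqqici" → prefix "cq" already present; 5 new (q, q, i, c, i)
  "cqcicqqcu" → prefix "cqcicqq" already present; 2 new (c, u)
Total nodes = 8 + 7 + 10 + 4 + 4 + 1 + 4 + 3 + 11 + 3 + 2 + 4 + 4 + 0 + 5 + 2 = 72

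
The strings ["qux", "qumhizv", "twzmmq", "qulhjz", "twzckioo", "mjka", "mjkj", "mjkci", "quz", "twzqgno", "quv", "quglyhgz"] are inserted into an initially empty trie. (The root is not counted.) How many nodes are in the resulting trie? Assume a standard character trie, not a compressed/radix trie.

42

For each word, the new-node count is its length minus the longest prefix already in the trie:
  "qux" → 3 new (q, u, x)
  "qumhizv" → prefix "qu" already present; 5 new (m, h, i, z, v)
  "twzmmq" → 6 new (t, w, z, m, m, q)
  "qulhjz" → prefix "qu" already present; 4 new (l, h, j, z)
  "twzckioo" → prefix "twz" already present; 5 new (c, k, i, o, o)
  "mjka" → 4 new (m, j, k, a)
  "mjkj" → prefix "mjk" already present; 1 new (j)
  "mjkci" → prefix "mjk" already present; 2 new (c, i)
  "quz" → prefix "qu" already present; 1 new (z)
  "twzqgno" → prefix "twz" already present; 4 new (q, g, n, o)
  "quv" → prefix "qu" already present; 1 new (v)
  "quglyhgz" → prefix "qu" already present; 6 new (g, l, y, h, g, z)
Total nodes = 3 + 5 + 6 + 4 + 5 + 4 + 1 + 2 + 1 + 4 + 1 + 6 = 42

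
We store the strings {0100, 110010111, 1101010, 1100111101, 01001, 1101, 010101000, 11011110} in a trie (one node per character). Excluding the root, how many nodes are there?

33

Trace insertions, counting only characters that open a new branch:
  "0100" → 4 new (0, 1, 0, 0)
  "110010111" → 9 new (1, 1, 0, 0, 1, 0, 1, 1, 1)
  "1101010" → prefix "110" already present; 4 new (1, 0, 1, 0)
  "1100111101" → prefix "11001" already present; 5 new (1, 1, 1, 0, 1)
  "01001" → prefix "0100" already present; 1 new (1)
  "1101" → prefix "1101" already present; 0 new (none)
  "010101000" → prefix "010" already present; 6 new (1, 0, 1, 0, 0, 0)
  "11011110" → prefix "1101" already present; 4 new (1, 1, 1, 0)
Total nodes = 4 + 9 + 4 + 5 + 1 + 0 + 6 + 4 = 33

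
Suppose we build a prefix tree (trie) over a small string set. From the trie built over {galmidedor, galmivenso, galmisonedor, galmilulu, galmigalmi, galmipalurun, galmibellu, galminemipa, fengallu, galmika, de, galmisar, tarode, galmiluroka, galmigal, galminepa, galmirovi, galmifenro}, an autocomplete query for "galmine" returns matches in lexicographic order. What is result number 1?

galminemipa

Filter for "galmine…" and sort: "galminemipa", "galminepa"
Position 1: galminemipa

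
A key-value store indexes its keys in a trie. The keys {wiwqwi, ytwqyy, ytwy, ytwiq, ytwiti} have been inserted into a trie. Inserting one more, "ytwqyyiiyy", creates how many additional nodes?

"ytwqyy" is already a path in the trie; the remaining "iiyy" must be added.
New nodes needed: |"ytwqyyiiyy"| − 6 = 10 − 6 = 4.

4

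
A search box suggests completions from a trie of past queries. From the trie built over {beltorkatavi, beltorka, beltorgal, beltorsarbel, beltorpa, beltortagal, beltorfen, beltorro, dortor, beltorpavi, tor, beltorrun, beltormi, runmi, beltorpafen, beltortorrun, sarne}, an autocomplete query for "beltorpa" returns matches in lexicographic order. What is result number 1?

DFS of the "beltorpa" subtree visits, in order: "beltorpa", "beltorpafen", "beltorpavi"
The 1st is beltorpa.

beltorpa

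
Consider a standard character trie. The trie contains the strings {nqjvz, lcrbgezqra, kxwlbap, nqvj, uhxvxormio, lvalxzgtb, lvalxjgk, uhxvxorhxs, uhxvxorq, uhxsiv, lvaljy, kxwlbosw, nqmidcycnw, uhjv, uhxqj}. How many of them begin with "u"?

Walk to "u"; the words in its subtree are exactly those with that prefix.
Words under "u": uhjv, uhxqj, uhxsiv, uhxvxorhxs, uhxvxormio, uhxvxorq
Count: 6

6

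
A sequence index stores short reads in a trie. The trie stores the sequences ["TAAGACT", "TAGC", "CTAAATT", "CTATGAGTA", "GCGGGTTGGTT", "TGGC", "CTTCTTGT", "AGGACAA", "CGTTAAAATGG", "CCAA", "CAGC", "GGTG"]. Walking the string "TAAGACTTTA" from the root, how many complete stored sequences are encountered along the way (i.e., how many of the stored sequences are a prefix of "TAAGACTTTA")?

1

Check each prefix of "TAAGACTTTA" against the stored set — each match is an end-marker on the path.
Prefixes of the query that are stored words: "TAAGACT"
Count: 1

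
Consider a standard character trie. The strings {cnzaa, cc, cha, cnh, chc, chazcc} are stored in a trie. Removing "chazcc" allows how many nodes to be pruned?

Walk "chazcc" from the leaf back toward the root, removing each node that no remaining word uses.
The suffix "zcc" (3 nodes) is used only by "chazcc"; "cha" is itself a stored word, so pruning stops there.
Nodes removed: 3

3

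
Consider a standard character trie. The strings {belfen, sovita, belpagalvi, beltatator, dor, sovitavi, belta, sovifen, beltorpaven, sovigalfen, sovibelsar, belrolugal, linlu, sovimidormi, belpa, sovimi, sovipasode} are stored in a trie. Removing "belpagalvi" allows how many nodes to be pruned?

5

Walk "belpagalvi" from the leaf back toward the root, removing each node that no remaining word uses.
The suffix "galvi" (5 nodes) is used only by "belpagalvi"; "belpa" is itself a stored word, so pruning stops there.
Nodes removed: 5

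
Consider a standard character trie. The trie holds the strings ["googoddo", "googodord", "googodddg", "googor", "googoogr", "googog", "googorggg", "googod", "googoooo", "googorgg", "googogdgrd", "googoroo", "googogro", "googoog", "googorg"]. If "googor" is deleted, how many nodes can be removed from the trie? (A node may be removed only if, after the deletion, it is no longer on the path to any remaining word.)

0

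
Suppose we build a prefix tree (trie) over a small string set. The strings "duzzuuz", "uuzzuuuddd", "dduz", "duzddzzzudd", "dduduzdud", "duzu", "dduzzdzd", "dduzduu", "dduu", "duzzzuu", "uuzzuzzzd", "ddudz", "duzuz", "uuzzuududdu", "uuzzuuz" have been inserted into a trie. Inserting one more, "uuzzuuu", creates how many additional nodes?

0

"uuzzuuu" is already a full path in the trie; only an end-marker is added.
No new nodes are needed: 0.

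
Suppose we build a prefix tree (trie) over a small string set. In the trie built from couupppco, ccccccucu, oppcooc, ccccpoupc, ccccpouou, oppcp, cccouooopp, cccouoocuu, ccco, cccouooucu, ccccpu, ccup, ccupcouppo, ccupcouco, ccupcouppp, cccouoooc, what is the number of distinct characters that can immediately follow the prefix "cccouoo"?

3

The children of the "cccouoo" node are the distinct next characters among strings starting with "cccouoo".
Distinct next characters after "cccouoo": c, o, u.
That node has 3 child edges.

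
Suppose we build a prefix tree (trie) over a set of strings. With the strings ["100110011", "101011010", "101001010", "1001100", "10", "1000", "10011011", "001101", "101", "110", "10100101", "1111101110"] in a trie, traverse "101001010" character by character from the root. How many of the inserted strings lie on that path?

4

Walk "101001010" from the root; an end-of-word marker is hit whenever a stored word is a prefix of "101001010".
Prefixes of the query that are stored words: "10", "101", "10100101", "101001010"
Count: 4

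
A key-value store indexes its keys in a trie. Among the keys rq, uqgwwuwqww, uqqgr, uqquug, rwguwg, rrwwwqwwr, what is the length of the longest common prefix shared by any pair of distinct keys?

3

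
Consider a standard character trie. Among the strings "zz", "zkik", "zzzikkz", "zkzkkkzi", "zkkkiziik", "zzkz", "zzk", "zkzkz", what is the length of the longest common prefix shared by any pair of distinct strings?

Equivalently: take the maximum, over all pairs, of their longest common prefix length.
"zkzkkkzi" and "zkzkz" agree on "zkzk" (4 characters) before diverging; nothing deeper is shared.
Longest shared-prefix length: 4

4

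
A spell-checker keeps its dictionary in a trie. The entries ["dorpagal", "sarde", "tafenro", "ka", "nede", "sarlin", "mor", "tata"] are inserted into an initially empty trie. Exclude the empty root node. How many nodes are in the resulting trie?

34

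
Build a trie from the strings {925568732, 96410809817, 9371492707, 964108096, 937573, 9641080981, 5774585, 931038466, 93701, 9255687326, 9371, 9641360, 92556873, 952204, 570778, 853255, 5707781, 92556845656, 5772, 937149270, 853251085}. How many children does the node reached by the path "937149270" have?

1

Walk "937149270" from the root, arriving at one node.
Distinct next characters after "937149270": 7.
That node has 1 child edge.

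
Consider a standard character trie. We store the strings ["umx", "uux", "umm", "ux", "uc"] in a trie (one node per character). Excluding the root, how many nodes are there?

8

For each word, the new-node count is its length minus the longest prefix already in the trie:
  "umx" → 3 new (u, m, x)
  "uux" → prefix "u" already present; 2 new (u, x)
  "umm" → prefix "um" already present; 1 new (m)
  "ux" → prefix "u" already present; 1 new (x)
  "uc" → prefix "u" already present; 1 new (c)
Total nodes = 3 + 2 + 1 + 1 + 1 = 8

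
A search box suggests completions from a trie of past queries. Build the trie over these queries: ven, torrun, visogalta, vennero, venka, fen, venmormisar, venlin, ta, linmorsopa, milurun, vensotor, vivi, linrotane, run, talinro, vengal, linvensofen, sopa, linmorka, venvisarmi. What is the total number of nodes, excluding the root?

Count nodes per top-level branch (shared prefixes stored once):
  'f'-branch (fen): 3 nodes
  'l'-branch (linmorka, linmorsopa, linrotane, linvensofen): 26 nodes
  'm'-branch (milurun): 7 nodes
  'r'-branch (run): 3 nodes
  's'-branch (sopa): 4 nodes
  't'-branch (ta, talinro, torrun): 12 nodes
  'v'-branch (ven, vengal, venka, venlin, venmormisar, vennero, vensotor, venvisarmi, visogalta, vivi): 45 nodes
Sum: 100

100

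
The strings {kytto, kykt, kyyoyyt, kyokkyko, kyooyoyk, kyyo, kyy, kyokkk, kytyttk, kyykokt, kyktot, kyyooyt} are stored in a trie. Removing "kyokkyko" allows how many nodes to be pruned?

A node on "kyokkyko"'s path can go only if nothing else ends at it or branches off below it.
The suffix "yko" (3 nodes) is used only by "kyokkyko"; the node for "kyokk" still has the child "k", so pruning stops there.
Nodes removed: 3

3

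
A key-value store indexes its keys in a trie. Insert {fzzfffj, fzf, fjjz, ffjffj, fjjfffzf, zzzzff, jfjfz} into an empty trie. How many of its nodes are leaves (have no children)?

7

A leaf is a node with no children — equivalently, the end of a word that is not a proper prefix of any other stored word.
Those words: "ffjffj", "fjjfffzf", "fjjz", "fzf", "fzzfffj", "jfjfz", "zzzzff"
Leaf count: 7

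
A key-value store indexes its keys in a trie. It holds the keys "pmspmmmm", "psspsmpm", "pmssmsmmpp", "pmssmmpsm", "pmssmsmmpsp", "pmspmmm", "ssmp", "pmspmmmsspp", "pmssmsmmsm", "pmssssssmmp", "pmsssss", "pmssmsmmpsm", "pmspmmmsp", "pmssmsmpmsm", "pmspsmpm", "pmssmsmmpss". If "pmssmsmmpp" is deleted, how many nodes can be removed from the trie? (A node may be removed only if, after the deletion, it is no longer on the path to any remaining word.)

1

A node on "pmssmsmmpp"'s path can go only if nothing else ends at it or branches off below it.
The suffix "p" (1 node) is used only by "pmssmsmmpp"; the node for "pmssmsmmp" still has the child "s", so pruning stops there.
Nodes removed: 1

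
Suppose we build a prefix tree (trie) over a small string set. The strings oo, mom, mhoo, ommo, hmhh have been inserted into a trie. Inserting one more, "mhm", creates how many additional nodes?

Walking "mhm" from the root, the first 2 characters ("mh") follow existing edges; "m" is the first miss.
So 3 − 2 = 1 new nodes.

1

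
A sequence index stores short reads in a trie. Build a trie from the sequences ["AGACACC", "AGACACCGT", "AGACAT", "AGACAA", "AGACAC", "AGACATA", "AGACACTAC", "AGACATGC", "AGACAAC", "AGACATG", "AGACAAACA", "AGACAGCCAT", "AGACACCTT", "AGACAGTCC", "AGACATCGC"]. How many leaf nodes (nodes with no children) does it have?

Leaves are exactly the stored words that no other stored word extends.
Those words: "AGACAAACA", "AGACAAC", "AGACACCGT", "AGACACCTT", "AGACACTAC", "AGACAGCCAT", "AGACAGTCC", "AGACATA", "AGACATCGC", "AGACATGC"
Leaf count: 10

10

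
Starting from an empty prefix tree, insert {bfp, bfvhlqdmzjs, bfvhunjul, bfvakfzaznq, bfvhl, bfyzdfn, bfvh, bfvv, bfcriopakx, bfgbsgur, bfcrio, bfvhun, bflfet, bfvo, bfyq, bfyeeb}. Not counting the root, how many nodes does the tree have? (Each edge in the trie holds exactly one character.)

Count nodes per top-level branch (shared prefixes stored once):
  'b'-branch (bfcrio, bfcriopakx, bfgbsgur, bflfet, bfp, bfvakfzaznq, bfvh, bfvhl, bfvhlqdmzjs, bfvhun, bfvhunjul, bfvo, bfvv, bfyeeb, bfyq, bfyzdfn): 54 nodes
Sum: 54

54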